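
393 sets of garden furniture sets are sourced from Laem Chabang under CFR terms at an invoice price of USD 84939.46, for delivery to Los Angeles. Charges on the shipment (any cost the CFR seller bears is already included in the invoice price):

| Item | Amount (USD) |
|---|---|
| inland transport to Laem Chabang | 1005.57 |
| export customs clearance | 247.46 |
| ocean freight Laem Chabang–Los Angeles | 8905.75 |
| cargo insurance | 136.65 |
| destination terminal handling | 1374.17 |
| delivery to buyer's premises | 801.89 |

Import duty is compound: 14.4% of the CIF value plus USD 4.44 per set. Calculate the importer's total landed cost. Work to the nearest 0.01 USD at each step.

Total landed cost: USD 101248.05

CFR: the seller pays costs through ocean freight to the destination port, but not insurance.
Already in the invoice (seller's account under CFR): inland to port, export clearance, freight — exclude.
CIF value = CFR price + insurance = 84939.46 + 136.65 = 85076.11
Ad valorem component: 85076.11 × 14.4% = 12250.96
Specific component: 393 × 4.44 = 1744.92
Import duty = 12250.96 + 1744.92 = 13995.88
Buyer bears: insurance 136.65 + destination terminal 1374.17 + delivery 801.89 + duty 13995.88 = 16308.59
Landed cost = invoice 84939.46 + 16308.59 = 101248.05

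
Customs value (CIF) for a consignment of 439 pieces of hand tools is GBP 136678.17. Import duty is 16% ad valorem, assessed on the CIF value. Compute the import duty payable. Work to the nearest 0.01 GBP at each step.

Import duty = 136678.17 × 16% = 21868.51

Import duty: GBP 21868.51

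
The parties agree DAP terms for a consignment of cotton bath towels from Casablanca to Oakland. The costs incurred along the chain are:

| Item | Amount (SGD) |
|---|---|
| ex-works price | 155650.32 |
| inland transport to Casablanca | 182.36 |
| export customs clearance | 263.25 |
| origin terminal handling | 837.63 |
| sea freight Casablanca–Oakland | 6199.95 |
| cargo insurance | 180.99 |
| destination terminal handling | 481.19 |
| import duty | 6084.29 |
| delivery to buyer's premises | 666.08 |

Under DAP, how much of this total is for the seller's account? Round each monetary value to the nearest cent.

Seller's account: SGD 164461.77

DAP: the seller bears all costs to the named destination except import duty and clearance.
Seller's account: goods 155650.32 + inland to port 182.36 + export clearance 263.25 + origin terminal 837.63 + freight 6199.95 + insurance 180.99 + destination terminal 481.19 + delivery 666.08 = 164461.77
Buyer's account: duty 6084.29 = 6084.29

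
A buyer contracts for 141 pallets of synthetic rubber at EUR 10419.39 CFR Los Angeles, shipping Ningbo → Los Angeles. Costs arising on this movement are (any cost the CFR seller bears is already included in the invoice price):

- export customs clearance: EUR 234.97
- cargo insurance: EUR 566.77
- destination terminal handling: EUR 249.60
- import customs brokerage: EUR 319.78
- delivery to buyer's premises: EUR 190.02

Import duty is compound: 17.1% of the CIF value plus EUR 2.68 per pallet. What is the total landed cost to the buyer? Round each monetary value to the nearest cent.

CFR: the seller pays costs through ocean freight to the destination port, but not insurance.
Already in the invoice (seller's account under CFR): export clearance — exclude.
CIF value = CFR price + insurance = 10419.39 + 566.77 = 10986.16
Ad valorem component: 10986.16 × 17.1% = 1878.63
Specific component: 141 × 2.68 = 377.88
Import duty = 1878.63 + 377.88 = 2256.51
Buyer bears: insurance 566.77 + destination terminal 249.60 + brokerage 319.78 + delivery 190.02 + duty 2256.51 = 3582.68
Landed cost = invoice 10419.39 + 3582.68 = 14002.07

Total landed cost: EUR 14002.07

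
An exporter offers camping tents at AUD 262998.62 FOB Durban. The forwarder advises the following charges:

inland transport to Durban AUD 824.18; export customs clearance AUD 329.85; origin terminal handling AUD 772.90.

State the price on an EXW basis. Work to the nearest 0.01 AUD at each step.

EXW price: AUD 261071.69

From FOB to EXW, the seller no longer bears: inland to port, export clearance, origin terminal.
EXW price = 262998.62 − 824.18 − 329.85 − 772.90 = 261071.69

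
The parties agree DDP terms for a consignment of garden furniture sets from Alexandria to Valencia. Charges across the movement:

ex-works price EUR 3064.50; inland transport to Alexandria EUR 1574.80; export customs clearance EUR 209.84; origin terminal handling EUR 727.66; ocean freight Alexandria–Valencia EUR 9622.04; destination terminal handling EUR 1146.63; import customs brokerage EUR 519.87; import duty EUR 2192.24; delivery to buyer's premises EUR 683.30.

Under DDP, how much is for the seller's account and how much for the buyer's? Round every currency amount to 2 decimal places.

DDP: the seller bears all costs including import duty.
Seller's account: goods 3064.50 + inland to port 1574.80 + export clearance 209.84 + origin terminal 727.66 + freight 9622.04 + destination terminal 1146.63 + brokerage 519.87 + duty 2192.24 + delivery 683.30 = 19740.88
Buyer's account: 0.00

Seller: EUR 19740.88; buyer: EUR 0.00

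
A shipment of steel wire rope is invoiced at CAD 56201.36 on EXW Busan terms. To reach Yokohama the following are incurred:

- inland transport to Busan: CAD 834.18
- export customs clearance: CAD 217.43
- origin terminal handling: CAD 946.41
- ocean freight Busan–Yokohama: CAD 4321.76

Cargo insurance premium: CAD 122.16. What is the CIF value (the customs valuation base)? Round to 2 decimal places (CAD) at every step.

CIF value: CAD 62643.30

CIF = EXW price + pre-shipment costs + freight + insurance
CIF = 56201.36 + 834.18 + 217.43 + 946.41 + 4321.76 + 122.16 = 62643.30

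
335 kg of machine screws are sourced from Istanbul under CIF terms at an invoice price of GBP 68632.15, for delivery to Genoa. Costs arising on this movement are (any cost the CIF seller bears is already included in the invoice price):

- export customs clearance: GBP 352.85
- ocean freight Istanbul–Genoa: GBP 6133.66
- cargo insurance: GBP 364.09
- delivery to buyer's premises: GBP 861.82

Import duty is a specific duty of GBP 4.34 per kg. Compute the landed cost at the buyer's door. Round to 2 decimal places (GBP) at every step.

CIF: the seller pays costs through ocean freight and marine insurance to the destination port.
Already in the invoice (seller's account under CIF): export clearance, freight, insurance — exclude.
The CIF price already equals the CIF value: 68632.15
Import duty = 335 × 4.34 = 1453.90
Buyer bears: delivery 861.82 + duty 1453.90 = 2315.72
Landed cost = invoice 68632.15 + 2315.72 = 70947.87

Total landed cost: GBP 70947.87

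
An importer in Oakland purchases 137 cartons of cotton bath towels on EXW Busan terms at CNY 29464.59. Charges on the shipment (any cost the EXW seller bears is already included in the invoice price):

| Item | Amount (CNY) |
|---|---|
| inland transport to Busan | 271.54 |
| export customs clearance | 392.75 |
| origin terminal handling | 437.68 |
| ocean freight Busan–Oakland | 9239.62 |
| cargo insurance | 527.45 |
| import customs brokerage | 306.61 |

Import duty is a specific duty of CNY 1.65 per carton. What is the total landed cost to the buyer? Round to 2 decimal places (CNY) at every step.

Total landed cost: CNY 40866.29

EXW: the seller makes goods available at their premises; the buyer bears all onward costs.
CIF value = EXW price + inland to port + export clearance + origin terminal + freight + insurance = 29464.59 + 271.54 + 392.75 + 437.68 + 9239.62 + 527.45 = 40333.63
Import duty = 137 × 1.65 = 226.05
Buyer bears: inland to port 271.54 + export clearance 392.75 + origin terminal 437.68 + freight 9239.62 + insurance 527.45 + brokerage 306.61 + duty 226.05 = 11401.70
Landed cost = invoice 29464.59 + 11401.70 = 40866.29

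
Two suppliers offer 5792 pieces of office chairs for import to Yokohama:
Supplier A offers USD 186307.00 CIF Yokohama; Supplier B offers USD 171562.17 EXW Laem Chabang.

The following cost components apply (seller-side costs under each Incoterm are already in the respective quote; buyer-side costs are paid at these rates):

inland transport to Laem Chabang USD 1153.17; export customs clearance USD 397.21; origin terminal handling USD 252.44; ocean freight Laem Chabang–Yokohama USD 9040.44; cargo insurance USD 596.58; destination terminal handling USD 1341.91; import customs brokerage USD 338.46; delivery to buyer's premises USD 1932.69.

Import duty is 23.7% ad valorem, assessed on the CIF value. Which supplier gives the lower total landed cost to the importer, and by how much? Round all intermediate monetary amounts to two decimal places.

Supplier A (CIF):
The CIF price already equals the CIF value: 186307.00
Import duty = 186307.00 × 23.7% = 44154.76
Buyer bears (A): 1341.91 + 338.46 + 1932.69 = 3613.06
Landed cost (A) = invoice 186307.00 + 3613.06 + duty 44154.76 = 234074.82
Supplier B (EXW):
CIF value = EXW price + inland to port + export clearance + origin terminal + freight + insurance = 171562.17 + 1153.17 + 397.21 + 252.44 + 9040.44 + 596.58 = 183002.01
Import duty = 183002.01 × 23.7% = 43371.48
Buyer bears (B): 1153.17 + 397.21 + 252.44 + 9040.44 + 596.58 + 1341.91 + 338.46 + 1932.69 = 15052.90
Landed cost (B) = invoice 171562.17 + 15052.90 + duty 43371.48 = 229986.55
Difference = |234074.82 − 229986.55| = 4088.27

Supplier B is cheaper by USD 4088.27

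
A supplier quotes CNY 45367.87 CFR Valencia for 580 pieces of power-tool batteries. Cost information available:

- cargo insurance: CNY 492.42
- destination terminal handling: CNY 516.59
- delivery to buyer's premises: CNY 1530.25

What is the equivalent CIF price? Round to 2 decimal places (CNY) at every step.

Not relevant to the conversion: delivery, destination terminal — on the buyer under both terms; not part of either seller's price.
From CFR to CIF, the seller additionally bears: insurance.
CIF price = 45367.87 + 492.42 = 45860.29

CIF price: CNY 45860.29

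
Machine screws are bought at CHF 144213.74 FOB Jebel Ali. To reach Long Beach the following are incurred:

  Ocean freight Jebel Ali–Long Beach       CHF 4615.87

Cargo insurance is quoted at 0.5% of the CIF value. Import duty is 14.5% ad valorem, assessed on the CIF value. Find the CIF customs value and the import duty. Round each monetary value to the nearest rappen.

CIF value: CHF 149577.50; import duty: CHF 21688.74

Let C be the CIF value. C = FOB price + freight + 0.5% × C
C − 0.5% × C = 144213.74 + 4615.87
0.995 × C = 148829.61
C = 148829.61 / 0.995 = 149577.50
Insurance premium = 0.5% × 149577.50 = 747.89
Import duty = 149577.50 × 14.5% = 21688.74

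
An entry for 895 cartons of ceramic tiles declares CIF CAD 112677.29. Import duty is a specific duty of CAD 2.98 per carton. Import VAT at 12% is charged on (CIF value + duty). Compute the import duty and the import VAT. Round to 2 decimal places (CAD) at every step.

Import duty: CAD 2667.10; import VAT: CAD 13841.33

Import duty = 895 × 2.98 = 2667.10
VAT base = CIF + duty = 112677.29 + 2667.10 = 115344.39
Import VAT = 115344.39 × 12% = 13841.33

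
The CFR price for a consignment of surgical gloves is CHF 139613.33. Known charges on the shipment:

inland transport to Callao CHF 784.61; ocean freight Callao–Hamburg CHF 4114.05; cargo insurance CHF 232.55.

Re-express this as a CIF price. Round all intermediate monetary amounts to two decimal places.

CIF price: CHF 139845.88

Not relevant to the conversion: inland to port, freight — on the seller under both CFR and CIF; already in the CFR price and stays in the CIF price.
From CFR to CIF, the seller additionally bears: insurance.
CIF price = 139613.33 + 232.55 = 139845.88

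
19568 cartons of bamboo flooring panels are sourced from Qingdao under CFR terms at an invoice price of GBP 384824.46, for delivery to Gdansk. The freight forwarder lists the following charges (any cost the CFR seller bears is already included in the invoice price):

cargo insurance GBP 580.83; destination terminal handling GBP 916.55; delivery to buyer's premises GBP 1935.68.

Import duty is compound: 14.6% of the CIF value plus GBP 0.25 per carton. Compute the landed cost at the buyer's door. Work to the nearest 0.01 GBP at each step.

Total landed cost: GBP 449418.69

CFR: the seller pays costs through ocean freight to the destination port, but not insurance.
CIF value = CFR price + insurance = 384824.46 + 580.83 = 385405.29
Ad valorem component: 385405.29 × 14.6% = 56269.17
Specific component: 19568 × 0.25 = 4892.00
Import duty = 56269.17 + 4892.00 = 61161.17
Buyer bears: insurance 580.83 + destination terminal 916.55 + delivery 1935.68 + duty 61161.17 = 64594.23
Landed cost = invoice 384824.46 + 64594.23 = 449418.69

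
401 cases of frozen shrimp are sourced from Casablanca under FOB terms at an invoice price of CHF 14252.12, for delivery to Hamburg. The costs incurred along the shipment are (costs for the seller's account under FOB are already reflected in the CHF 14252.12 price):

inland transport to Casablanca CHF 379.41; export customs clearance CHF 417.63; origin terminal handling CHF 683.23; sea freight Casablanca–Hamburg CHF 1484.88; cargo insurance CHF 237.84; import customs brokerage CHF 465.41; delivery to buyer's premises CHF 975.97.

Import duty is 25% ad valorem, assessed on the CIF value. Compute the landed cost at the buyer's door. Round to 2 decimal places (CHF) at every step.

Total landed cost: CHF 21409.93

FOB: the seller bears costs until goods are on board at the origin port; the buyer bears freight, insurance and all costs thereafter.
Already in the invoice (seller's account under FOB): inland to port, export clearance, origin terminal — exclude.
CIF value = FOB price + freight + insurance = 14252.12 + 1484.88 + 237.84 = 15974.84
Import duty = 15974.84 × 25% = 3993.71
Buyer bears: freight 1484.88 + insurance 237.84 + brokerage 465.41 + delivery 975.97 + duty 3993.71 = 7157.81
Landed cost = invoice 14252.12 + 7157.81 = 21409.93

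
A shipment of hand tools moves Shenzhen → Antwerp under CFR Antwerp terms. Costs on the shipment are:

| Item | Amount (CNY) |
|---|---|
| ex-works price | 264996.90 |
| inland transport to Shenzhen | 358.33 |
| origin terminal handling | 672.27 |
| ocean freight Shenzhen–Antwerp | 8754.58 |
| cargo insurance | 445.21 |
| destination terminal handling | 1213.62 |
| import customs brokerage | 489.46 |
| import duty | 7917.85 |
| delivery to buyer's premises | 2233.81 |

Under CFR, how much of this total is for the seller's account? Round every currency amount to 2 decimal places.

Seller's account: CNY 274782.08

CFR: the seller pays costs through ocean freight to the destination port, but not insurance.
Seller's account: goods 264996.90 + inland to port 358.33 + origin terminal 672.27 + freight 8754.58 = 274782.08
Buyer's account: insurance 445.21 + destination terminal 1213.62 + brokerage 489.46 + duty 7917.85 + delivery 2233.81 = 12299.95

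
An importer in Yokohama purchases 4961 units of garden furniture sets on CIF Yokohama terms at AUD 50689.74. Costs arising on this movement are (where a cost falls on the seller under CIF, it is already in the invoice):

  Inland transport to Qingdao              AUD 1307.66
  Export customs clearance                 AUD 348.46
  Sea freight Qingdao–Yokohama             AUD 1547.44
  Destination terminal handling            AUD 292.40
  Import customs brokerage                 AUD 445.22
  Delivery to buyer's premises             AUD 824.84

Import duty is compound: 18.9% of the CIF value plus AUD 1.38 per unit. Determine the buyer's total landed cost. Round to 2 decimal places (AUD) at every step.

Total landed cost: AUD 68678.74

CIF: the seller pays costs through ocean freight and marine insurance to the destination port.
Already in the invoice (seller's account under CIF): inland to port, export clearance, freight — exclude.
The CIF price already equals the CIF value: 50689.74
Ad valorem component: 50689.74 × 18.9% = 9580.36
Specific component: 4961 × 1.38 = 6846.18
Import duty = 9580.36 + 6846.18 = 16426.54
Buyer bears: destination terminal 292.40 + brokerage 445.22 + delivery 824.84 + duty 16426.54 = 17989.00
Landed cost = invoice 50689.74 + 17989.00 = 68678.74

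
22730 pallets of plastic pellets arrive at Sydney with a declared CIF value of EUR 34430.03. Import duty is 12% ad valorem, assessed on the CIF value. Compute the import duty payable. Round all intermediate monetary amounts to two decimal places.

Import duty: EUR 4131.60

Import duty = 34430.03 × 12% = 4131.60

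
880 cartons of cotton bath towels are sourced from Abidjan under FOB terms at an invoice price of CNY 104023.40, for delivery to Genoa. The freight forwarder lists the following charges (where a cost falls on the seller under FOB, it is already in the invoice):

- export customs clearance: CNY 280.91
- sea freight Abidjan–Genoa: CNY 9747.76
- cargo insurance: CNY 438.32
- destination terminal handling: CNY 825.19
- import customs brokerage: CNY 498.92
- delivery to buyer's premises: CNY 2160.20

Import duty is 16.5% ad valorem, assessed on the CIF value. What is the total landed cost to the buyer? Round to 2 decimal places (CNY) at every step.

Total landed cost: CNY 136538.35

FOB: the seller bears costs until goods are on board at the origin port; the buyer bears freight, insurance and all costs thereafter.
Already in the invoice (seller's account under FOB): export clearance — exclude.
CIF value = FOB price + freight + insurance = 104023.40 + 9747.76 + 438.32 = 114209.48
Import duty = 114209.48 × 16.5% = 18844.56
Buyer bears: freight 9747.76 + insurance 438.32 + destination terminal 825.19 + brokerage 498.92 + delivery 2160.20 + duty 18844.56 = 32514.95
Landed cost = invoice 104023.40 + 32514.95 = 136538.35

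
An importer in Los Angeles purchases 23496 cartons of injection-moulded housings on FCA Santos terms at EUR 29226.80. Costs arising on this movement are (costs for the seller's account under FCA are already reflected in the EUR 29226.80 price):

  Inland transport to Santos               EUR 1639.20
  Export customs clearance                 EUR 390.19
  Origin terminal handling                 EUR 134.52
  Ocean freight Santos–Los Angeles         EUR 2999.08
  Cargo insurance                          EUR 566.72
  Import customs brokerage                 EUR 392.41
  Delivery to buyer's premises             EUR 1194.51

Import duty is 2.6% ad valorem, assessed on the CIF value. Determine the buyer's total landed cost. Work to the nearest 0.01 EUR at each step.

FCA: the seller delivers export-cleared goods to the carrier; the buyer bears costs from that point.
Already in the invoice (seller's account under FCA): inland to port, export clearance — exclude.
CIF value = FCA price + origin terminal + freight + insurance = 29226.80 + 134.52 + 2999.08 + 566.72 = 32927.12
Import duty = 32927.12 × 2.6% = 856.11
Buyer bears: origin terminal 134.52 + freight 2999.08 + insurance 566.72 + brokerage 392.41 + delivery 1194.51 + duty 856.11 = 6143.35
Landed cost = invoice 29226.80 + 6143.35 = 35370.15

Total landed cost: EUR 35370.15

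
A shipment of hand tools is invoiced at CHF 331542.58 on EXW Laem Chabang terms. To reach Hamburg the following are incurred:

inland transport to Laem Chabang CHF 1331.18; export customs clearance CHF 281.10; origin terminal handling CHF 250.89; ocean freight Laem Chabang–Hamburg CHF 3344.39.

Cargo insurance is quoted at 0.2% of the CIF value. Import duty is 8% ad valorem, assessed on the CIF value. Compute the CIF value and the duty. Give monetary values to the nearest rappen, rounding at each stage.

CIF value: CHF 337424.99; import duty: CHF 26994.00

Let C be the CIF value. C = EXW price + pre-shipment costs + freight + 0.2% × C
C − 0.2% × C = 331542.58 + 1331.18 + 281.10 + 250.89 + 3344.39
0.998 × C = 336750.14
C = 336750.14 / 0.998 = 337424.99
Insurance premium = 0.2% × 337424.99 = 674.85
Import duty = 337424.99 × 8% = 26994.00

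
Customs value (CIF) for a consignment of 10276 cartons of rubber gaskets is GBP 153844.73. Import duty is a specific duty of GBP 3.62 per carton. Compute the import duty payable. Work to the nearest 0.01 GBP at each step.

Import duty: GBP 37199.12

Import duty = 10276 × 3.62 = 37199.12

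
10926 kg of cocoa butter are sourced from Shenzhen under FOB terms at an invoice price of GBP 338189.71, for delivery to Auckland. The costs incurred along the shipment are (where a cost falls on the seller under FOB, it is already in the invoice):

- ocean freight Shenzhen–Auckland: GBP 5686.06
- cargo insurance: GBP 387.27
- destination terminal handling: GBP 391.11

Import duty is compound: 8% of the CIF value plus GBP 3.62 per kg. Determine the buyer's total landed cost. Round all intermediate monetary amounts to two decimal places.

Total landed cost: GBP 411747.31

FOB: the seller bears costs until goods are on board at the origin port; the buyer bears freight, insurance and all costs thereafter.
CIF value = FOB price + freight + insurance = 338189.71 + 5686.06 + 387.27 = 344263.04
Ad valorem component: 344263.04 × 8% = 27541.04
Specific component: 10926 × 3.62 = 39552.12
Import duty = 27541.04 + 39552.12 = 67093.16
Buyer bears: freight 5686.06 + insurance 387.27 + destination terminal 391.11 + duty 67093.16 = 73557.60
Landed cost = invoice 338189.71 + 73557.60 = 411747.31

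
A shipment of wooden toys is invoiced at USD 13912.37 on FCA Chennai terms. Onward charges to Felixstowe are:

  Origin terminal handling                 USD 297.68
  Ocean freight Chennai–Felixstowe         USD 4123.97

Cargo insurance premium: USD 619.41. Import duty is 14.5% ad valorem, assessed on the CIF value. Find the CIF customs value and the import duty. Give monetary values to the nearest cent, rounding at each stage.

CIF = FCA price + pre-shipment costs + freight + insurance
CIF = 13912.37 + 297.68 + 4123.97 + 619.41 = 18953.43
Import duty = 18953.43 × 14.5% = 2748.25

CIF value: USD 18953.43; import duty: USD 2748.25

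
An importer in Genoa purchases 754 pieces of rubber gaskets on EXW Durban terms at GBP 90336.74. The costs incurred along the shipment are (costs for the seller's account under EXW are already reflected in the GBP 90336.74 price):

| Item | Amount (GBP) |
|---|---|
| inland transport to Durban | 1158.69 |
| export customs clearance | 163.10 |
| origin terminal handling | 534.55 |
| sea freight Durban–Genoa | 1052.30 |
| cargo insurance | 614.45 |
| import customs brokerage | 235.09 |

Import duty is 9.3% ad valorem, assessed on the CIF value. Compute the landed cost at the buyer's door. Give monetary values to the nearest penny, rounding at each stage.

Total landed cost: GBP 102823.88

EXW: the seller makes goods available at their premises; the buyer bears all onward costs.
CIF value = EXW price + inland to port + export clearance + origin terminal + freight + insurance = 90336.74 + 1158.69 + 163.10 + 534.55 + 1052.30 + 614.45 = 93859.83
Import duty = 93859.83 × 9.3% = 8728.96
Buyer bears: inland to port 1158.69 + export clearance 163.10 + origin terminal 534.55 + freight 1052.30 + insurance 614.45 + brokerage 235.09 + duty 8728.96 = 12487.14
Landed cost = invoice 90336.74 + 12487.14 = 102823.88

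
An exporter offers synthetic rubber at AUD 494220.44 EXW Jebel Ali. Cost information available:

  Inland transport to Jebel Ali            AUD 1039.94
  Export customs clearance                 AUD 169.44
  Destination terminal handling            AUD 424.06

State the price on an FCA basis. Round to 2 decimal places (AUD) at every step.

FCA price: AUD 495429.82

Not relevant to the conversion: destination terminal — on the buyer under both terms; not part of either seller's price.
From EXW to FCA, the seller additionally bears: inland to port, export clearance.
FCA price = 494220.44 + 1039.94 + 169.44 = 495429.82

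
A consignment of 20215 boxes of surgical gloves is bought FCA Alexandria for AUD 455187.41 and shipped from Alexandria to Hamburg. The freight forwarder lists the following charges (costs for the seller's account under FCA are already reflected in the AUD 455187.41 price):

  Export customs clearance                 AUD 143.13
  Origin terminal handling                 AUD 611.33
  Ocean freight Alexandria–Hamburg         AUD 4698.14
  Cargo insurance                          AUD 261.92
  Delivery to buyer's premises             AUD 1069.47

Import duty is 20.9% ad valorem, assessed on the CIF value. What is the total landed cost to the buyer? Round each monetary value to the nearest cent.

Total landed cost: AUD 558126.86

FCA: the seller delivers export-cleared goods to the carrier; the buyer bears costs from that point.
Already in the invoice (seller's account under FCA): export clearance — exclude.
CIF value = FCA price + origin terminal + freight + insurance = 455187.41 + 611.33 + 4698.14 + 261.92 = 460758.80
Import duty = 460758.80 × 20.9% = 96298.59
Buyer bears: origin terminal 611.33 + freight 4698.14 + insurance 261.92 + delivery 1069.47 + duty 96298.59 = 102939.45
Landed cost = invoice 455187.41 + 102939.45 = 558126.86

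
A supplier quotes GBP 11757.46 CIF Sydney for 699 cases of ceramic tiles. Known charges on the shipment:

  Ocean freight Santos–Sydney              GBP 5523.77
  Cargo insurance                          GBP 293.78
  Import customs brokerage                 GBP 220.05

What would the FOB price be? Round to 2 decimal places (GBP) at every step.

FOB price: GBP 5939.91

Not relevant to the conversion: brokerage — on the buyer under both terms; not part of either seller's price.
From CIF to FOB, the seller no longer bears: freight, insurance.
FOB price = 11757.46 − 5523.77 − 293.78 = 5939.91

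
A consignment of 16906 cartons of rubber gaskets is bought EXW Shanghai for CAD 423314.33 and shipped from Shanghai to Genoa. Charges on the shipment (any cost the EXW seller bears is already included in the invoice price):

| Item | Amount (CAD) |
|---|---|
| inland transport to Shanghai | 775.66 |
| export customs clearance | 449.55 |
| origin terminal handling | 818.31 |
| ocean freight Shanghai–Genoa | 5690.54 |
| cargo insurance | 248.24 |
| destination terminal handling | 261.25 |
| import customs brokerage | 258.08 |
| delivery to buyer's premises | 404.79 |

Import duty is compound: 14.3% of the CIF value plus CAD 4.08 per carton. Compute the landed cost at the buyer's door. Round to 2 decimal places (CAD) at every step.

EXW: the seller makes goods available at their premises; the buyer bears all onward costs.
CIF value = EXW price + inland to port + export clearance + origin terminal + freight + insurance = 423314.33 + 775.66 + 449.55 + 818.31 + 5690.54 + 248.24 = 431296.63
Ad valorem component: 431296.63 × 14.3% = 61675.42
Specific component: 16906 × 4.08 = 68976.48
Import duty = 61675.42 + 68976.48 = 130651.90
Buyer bears: inland to port 775.66 + export clearance 449.55 + origin terminal 818.31 + freight 5690.54 + insurance 248.24 + destination terminal 261.25 + brokerage 258.08 + delivery 404.79 + duty 130651.90 = 139558.32
Landed cost = invoice 423314.33 + 139558.32 = 562872.65

Total landed cost: CAD 562872.65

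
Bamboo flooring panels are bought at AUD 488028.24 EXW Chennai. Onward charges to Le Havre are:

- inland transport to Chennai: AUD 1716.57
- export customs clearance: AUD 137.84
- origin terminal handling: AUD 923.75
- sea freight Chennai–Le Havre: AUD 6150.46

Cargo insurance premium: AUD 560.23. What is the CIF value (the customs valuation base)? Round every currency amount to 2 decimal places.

CIF = EXW price + pre-shipment costs + freight + insurance
CIF = 488028.24 + 1716.57 + 137.84 + 923.75 + 6150.46 + 560.23 = 497517.09

CIF value: AUD 497517.09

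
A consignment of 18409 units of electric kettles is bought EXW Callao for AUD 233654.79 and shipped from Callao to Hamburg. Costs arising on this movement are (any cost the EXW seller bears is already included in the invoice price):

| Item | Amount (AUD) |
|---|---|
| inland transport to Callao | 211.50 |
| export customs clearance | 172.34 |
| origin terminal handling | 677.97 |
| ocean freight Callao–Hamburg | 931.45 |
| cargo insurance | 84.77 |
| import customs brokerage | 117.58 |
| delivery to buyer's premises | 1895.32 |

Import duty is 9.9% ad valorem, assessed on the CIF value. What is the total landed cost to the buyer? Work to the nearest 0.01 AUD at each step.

EXW: the seller makes goods available at their premises; the buyer bears all onward costs.
CIF value = EXW price + inland to port + export clearance + origin terminal + freight + insurance = 233654.79 + 211.50 + 172.34 + 677.97 + 931.45 + 84.77 = 235732.82
Import duty = 235732.82 × 9.9% = 23337.55
Buyer bears: inland to port 211.50 + export clearance 172.34 + origin terminal 677.97 + freight 931.45 + insurance 84.77 + brokerage 117.58 + delivery 1895.32 + duty 23337.55 = 27428.48
Landed cost = invoice 233654.79 + 27428.48 = 261083.27

Total landed cost: AUD 261083.27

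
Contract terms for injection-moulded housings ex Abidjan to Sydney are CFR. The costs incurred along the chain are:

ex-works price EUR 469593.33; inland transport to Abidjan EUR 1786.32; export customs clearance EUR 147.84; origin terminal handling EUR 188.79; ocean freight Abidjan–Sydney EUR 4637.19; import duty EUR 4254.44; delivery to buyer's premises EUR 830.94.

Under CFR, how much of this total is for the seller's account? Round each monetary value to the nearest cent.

CFR: the seller pays costs through ocean freight to the destination port, but not insurance.
Seller's account: goods 469593.33 + inland to port 1786.32 + export clearance 147.84 + origin terminal 188.79 + freight 4637.19 = 476353.47
Buyer's account: duty 4254.44 + delivery 830.94 = 5085.38

Seller's account: EUR 476353.47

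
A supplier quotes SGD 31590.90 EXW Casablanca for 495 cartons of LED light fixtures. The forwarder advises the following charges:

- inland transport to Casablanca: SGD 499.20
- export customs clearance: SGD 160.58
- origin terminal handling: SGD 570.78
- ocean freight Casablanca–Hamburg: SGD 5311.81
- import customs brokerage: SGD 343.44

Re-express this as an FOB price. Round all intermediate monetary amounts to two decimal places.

Not relevant to the conversion: brokerage, freight — on the buyer under both terms; not part of either seller's price.
From EXW to FOB, the seller additionally bears: inland to port, export clearance, origin terminal.
FOB price = 31590.90 + 499.20 + 160.58 + 570.78 = 32821.46

FOB price: SGD 32821.46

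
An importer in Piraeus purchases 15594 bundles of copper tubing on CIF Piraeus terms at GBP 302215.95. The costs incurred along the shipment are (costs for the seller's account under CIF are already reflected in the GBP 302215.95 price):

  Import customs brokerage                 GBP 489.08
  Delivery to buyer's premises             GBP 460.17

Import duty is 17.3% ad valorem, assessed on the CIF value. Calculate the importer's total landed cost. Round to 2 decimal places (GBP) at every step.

Total landed cost: GBP 355448.56

CIF: the seller pays costs through ocean freight and marine insurance to the destination port.
The CIF price already equals the CIF value: 302215.95
Import duty = 302215.95 × 17.3% = 52283.36
Buyer bears: brokerage 489.08 + delivery 460.17 + duty 52283.36 = 53232.61
Landed cost = invoice 302215.95 + 53232.61 = 355448.56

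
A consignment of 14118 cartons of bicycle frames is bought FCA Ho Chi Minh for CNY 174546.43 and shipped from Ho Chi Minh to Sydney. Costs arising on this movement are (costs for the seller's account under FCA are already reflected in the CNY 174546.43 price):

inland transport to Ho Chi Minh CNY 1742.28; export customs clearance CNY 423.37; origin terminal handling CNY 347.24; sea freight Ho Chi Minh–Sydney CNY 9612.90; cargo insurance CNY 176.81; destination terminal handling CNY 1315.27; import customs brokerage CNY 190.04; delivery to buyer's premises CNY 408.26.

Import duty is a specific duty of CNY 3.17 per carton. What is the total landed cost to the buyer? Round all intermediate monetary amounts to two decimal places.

FCA: the seller delivers export-cleared goods to the carrier; the buyer bears costs from that point.
Already in the invoice (seller's account under FCA): inland to port, export clearance — exclude.
CIF value = FCA price + origin terminal + freight + insurance = 174546.43 + 347.24 + 9612.90 + 176.81 = 184683.38
Import duty = 14118 × 3.17 = 44754.06
Buyer bears: origin terminal 347.24 + freight 9612.90 + insurance 176.81 + destination terminal 1315.27 + brokerage 190.04 + delivery 408.26 + duty 44754.06 = 56804.58
Landed cost = invoice 174546.43 + 56804.58 = 231351.01

Total landed cost: CNY 231351.01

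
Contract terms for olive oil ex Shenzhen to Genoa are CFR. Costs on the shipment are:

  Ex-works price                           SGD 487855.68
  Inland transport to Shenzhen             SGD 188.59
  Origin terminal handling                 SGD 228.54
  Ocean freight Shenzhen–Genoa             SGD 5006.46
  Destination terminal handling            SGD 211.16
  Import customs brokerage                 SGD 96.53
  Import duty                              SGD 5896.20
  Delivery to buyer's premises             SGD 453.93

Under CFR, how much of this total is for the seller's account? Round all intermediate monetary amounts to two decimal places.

CFR: the seller pays costs through ocean freight to the destination port, but not insurance.
Seller's account: goods 487855.68 + inland to port 188.59 + origin terminal 228.54 + freight 5006.46 = 493279.27
Buyer's account: destination terminal 211.16 + brokerage 96.53 + duty 5896.20 + delivery 453.93 = 6657.82

Seller's account: SGD 493279.27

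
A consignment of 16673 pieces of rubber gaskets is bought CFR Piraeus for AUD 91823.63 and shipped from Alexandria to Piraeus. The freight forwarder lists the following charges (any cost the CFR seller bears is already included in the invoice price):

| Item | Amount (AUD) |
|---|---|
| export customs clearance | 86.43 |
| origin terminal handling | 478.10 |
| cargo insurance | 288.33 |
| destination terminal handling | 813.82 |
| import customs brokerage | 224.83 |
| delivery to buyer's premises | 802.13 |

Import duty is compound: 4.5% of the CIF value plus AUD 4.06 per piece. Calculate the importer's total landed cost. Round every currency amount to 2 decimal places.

Total landed cost: AUD 165790.16

CFR: the seller pays costs through ocean freight to the destination port, but not insurance.
Already in the invoice (seller's account under CFR): export clearance, origin terminal — exclude.
CIF value = CFR price + insurance = 91823.63 + 288.33 = 92111.96
Ad valorem component: 92111.96 × 4.5% = 4145.04
Specific component: 16673 × 4.06 = 67692.38
Import duty = 4145.04 + 67692.38 = 71837.42
Buyer bears: insurance 288.33 + destination terminal 813.82 + brokerage 224.83 + delivery 802.13 + duty 71837.42 = 73966.53
Landed cost = invoice 91823.63 + 73966.53 = 165790.16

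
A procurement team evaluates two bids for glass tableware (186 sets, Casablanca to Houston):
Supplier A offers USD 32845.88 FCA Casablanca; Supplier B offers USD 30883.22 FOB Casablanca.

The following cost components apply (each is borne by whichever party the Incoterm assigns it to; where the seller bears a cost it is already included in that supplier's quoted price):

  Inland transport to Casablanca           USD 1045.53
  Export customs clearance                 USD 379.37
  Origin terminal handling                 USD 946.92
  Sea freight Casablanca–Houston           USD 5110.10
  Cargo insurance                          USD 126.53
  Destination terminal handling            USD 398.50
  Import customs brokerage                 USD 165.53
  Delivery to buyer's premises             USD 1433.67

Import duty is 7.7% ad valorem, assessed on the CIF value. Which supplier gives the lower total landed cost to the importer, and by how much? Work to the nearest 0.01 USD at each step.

Supplier B is cheaper by USD 3133.62

Supplier A (FCA):
CIF value = FCA price + origin terminal + freight + insurance = 32845.88 + 946.92 + 5110.10 + 126.53 = 39029.43
Import duty = 39029.43 × 7.7% = 3005.27
Buyer bears (A): 946.92 + 5110.10 + 126.53 + 398.50 + 165.53 + 1433.67 = 8181.25
Landed cost (A) = invoice 32845.88 + 8181.25 + duty 3005.27 = 44032.40
Supplier B (FOB):
CIF value = FOB price + freight + insurance = 30883.22 + 5110.10 + 126.53 = 36119.85
Import duty = 36119.85 × 7.7% = 2781.23
Buyer bears (B): 5110.10 + 126.53 + 398.50 + 165.53 + 1433.67 = 7234.33
Landed cost (B) = invoice 30883.22 + 7234.33 + duty 2781.23 = 40898.78
Difference = |44032.40 − 40898.78| = 3133.62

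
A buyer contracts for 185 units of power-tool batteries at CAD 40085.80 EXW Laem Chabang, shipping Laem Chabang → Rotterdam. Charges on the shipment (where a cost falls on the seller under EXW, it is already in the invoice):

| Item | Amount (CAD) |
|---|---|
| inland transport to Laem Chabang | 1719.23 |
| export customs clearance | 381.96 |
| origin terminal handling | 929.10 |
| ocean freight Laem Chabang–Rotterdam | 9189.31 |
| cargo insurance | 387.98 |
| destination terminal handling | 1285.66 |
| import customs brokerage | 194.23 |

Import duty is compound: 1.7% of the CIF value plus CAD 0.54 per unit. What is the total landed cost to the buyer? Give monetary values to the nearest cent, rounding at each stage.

EXW: the seller makes goods available at their premises; the buyer bears all onward costs.
CIF value = EXW price + inland to port + export clearance + origin terminal + freight + insurance = 40085.80 + 1719.23 + 381.96 + 929.10 + 9189.31 + 387.98 = 52693.38
Ad valorem component: 52693.38 × 1.7% = 895.79
Specific component: 185 × 0.54 = 99.90
Import duty = 895.79 + 99.90 = 995.69
Buyer bears: inland to port 1719.23 + export clearance 381.96 + origin terminal 929.10 + freight 9189.31 + insurance 387.98 + destination terminal 1285.66 + brokerage 194.23 + duty 995.69 = 15083.16
Landed cost = invoice 40085.80 + 15083.16 = 55168.96

Total landed cost: CAD 55168.96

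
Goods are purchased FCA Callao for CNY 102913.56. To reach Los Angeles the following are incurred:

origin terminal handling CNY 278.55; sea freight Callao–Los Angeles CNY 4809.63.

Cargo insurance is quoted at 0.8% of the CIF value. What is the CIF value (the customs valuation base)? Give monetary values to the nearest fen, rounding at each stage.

Let C be the CIF value. C = FCA price + pre-shipment costs + freight + 0.8% × C
C − 0.8% × C = 102913.56 + 278.55 + 4809.63
0.992 × C = 108001.74
C = 108001.74 / 0.992 = 108872.72
Insurance premium = 0.8% × 108872.72 = 870.98

CIF value: CNY 108872.72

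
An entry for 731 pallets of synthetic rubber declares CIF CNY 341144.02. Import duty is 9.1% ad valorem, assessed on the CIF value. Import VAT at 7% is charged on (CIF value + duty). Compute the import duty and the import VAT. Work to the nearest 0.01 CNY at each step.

Import duty: CNY 31044.11; import VAT: CNY 26053.17

Import duty = 341144.02 × 9.1% = 31044.11
VAT base = CIF + duty = 341144.02 + 31044.11 = 372188.13
Import VAT = 372188.13 × 7% = 26053.17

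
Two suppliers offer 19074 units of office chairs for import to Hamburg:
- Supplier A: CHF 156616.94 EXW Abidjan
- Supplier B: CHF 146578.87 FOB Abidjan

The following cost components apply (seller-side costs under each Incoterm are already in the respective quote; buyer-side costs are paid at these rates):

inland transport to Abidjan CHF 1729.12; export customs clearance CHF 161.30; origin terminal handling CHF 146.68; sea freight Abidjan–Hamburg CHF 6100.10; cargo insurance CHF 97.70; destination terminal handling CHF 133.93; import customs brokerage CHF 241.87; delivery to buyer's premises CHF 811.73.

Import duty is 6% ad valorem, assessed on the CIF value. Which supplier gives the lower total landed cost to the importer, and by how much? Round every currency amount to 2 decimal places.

Supplier B is cheaper by CHF 12799.68

Supplier A (EXW):
CIF value = EXW price + inland to port + export clearance + origin terminal + freight + insurance = 156616.94 + 1729.12 + 161.30 + 146.68 + 6100.10 + 97.70 = 164851.84
Import duty = 164851.84 × 6% = 9891.11
Buyer bears (A): 1729.12 + 161.30 + 146.68 + 6100.10 + 97.70 + 133.93 + 241.87 + 811.73 = 9422.43
Landed cost (A) = invoice 156616.94 + 9422.43 + duty 9891.11 = 175930.48
Supplier B (FOB):
CIF value = FOB price + freight + insurance = 146578.87 + 6100.10 + 97.70 = 152776.67
Import duty = 152776.67 × 6% = 9166.60
Buyer bears (B): 6100.10 + 97.70 + 133.93 + 241.87 + 811.73 = 7385.33
Landed cost (B) = invoice 146578.87 + 7385.33 + duty 9166.60 = 163130.80
Difference = |175930.48 − 163130.80| = 12799.68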